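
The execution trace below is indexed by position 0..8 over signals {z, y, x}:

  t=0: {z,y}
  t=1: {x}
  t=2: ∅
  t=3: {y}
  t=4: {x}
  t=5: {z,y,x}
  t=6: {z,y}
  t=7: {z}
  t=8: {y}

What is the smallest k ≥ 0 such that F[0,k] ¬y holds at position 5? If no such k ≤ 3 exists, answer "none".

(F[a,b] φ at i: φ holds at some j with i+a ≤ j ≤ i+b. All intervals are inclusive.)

2

Scan j = 5,6,… for ¬y:
  j=5: fails
  j=6: fails
  j=7: holds
First hit at j=7, so smallest k = 7-5 = 2.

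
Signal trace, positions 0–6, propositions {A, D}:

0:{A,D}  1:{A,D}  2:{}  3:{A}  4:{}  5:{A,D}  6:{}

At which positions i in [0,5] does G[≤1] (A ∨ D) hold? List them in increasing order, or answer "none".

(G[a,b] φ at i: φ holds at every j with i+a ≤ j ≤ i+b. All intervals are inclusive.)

Evaluate at each i in [0,5]:
  i=0: ✓ (all of [0,1])
  i=1: ✗ (fails at j=2)
  i=2: ✗ (fails at j=2)
  i=3: ✗ (fails at j=4)
  i=4: ✗ (fails at j=4)
  i=5: ✗ (fails at j=6)

0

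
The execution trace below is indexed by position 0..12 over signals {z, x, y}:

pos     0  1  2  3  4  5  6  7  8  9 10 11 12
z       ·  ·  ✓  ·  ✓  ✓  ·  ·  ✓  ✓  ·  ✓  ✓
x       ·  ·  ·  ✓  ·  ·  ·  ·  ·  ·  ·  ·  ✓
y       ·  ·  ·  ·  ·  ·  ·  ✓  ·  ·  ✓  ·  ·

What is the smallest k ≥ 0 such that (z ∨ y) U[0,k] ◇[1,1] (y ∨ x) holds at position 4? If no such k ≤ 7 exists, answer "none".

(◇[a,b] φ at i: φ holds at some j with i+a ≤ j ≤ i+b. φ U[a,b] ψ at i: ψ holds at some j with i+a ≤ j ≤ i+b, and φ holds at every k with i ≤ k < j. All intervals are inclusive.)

Need earliest j ≥ 4 with ◇[1,1] (y ∨ x), and (z ∨ y) at every k in [4,j-1].
  j=4: rhs fails.
  j=5: rhs fails.
  j=6: rhs holds; lhs holds on [4,5]. k = 2.

2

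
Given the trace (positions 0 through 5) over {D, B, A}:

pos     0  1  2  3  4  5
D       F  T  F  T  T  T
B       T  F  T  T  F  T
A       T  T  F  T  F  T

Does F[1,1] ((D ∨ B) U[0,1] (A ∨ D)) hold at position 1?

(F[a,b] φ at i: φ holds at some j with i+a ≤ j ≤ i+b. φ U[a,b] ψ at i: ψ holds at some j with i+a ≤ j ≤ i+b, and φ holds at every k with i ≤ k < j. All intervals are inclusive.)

Check ((D ∨ B) U[0,1] (A ∨ D)) at each j in [2,2]:
  j=2: holds
Found at j=2 → formula holds.

True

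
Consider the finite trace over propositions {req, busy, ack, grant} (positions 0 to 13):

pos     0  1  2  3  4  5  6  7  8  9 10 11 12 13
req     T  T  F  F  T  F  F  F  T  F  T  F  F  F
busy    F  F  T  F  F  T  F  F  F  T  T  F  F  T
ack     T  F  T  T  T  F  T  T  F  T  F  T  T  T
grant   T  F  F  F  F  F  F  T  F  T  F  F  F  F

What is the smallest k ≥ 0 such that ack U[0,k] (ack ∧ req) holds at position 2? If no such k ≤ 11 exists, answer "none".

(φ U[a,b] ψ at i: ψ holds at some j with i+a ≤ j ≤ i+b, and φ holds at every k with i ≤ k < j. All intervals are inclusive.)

2

Need earliest j ≥ 2 with (ack ∧ req), and ack at every k in [2,j-1].
  j=2: rhs fails.
  j=3: rhs fails.
  j=4: rhs holds; lhs holds on [2,3]. k = 2.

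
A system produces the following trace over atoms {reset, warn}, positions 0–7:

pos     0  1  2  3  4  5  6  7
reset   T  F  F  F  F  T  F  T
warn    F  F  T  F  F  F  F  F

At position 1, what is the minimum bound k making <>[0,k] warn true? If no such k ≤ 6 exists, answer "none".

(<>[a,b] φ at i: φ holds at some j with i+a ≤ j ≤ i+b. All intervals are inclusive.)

1

Scan j = 1,2,… for warn:
  j=1: fails
  j=2: holds
First hit at j=2, so smallest k = 2-1 = 1.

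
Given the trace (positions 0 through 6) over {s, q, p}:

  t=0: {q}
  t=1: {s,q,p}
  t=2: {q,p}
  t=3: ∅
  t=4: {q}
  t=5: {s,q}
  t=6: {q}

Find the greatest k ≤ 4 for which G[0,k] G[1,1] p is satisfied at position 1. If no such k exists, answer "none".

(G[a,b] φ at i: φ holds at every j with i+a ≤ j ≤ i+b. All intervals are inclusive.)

G[1,1] p must hold from j=1 onward; find where it first fails.
  j=1: holds
  j=2: fails
Holds on [1,1], so largest k = 0.

0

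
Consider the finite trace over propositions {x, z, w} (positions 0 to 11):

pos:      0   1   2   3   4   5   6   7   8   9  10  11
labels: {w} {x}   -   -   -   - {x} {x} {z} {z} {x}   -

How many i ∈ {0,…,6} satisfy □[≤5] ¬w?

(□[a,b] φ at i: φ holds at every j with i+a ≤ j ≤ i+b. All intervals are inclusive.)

6

Evaluate at each i in [0,6]:
  i=0: ✗ (fails at j=0)
  i=1: ✓ (all of [1,6])
  i=2: ✓ (all of [2,7])
  i=3: ✓ (all of [3,8])
  i=4: ✓ (all of [4,9])
  i=5: ✓ (all of [5,10])
  i=6: ✓ (all of [6,11])
Positions where it holds: {1, 2, 3, 4, 5, 6} → 6.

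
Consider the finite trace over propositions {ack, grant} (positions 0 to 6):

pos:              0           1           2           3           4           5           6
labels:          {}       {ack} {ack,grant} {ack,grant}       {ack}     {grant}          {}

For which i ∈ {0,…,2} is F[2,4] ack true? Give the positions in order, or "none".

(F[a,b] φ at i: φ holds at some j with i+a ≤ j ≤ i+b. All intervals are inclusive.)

Evaluate at each i in [0,2]:
  i=0: ✓ (witness j=2)
  i=1: ✓ (witness j=3)
  i=2: ✓ (witness j=4)

0, 1, 2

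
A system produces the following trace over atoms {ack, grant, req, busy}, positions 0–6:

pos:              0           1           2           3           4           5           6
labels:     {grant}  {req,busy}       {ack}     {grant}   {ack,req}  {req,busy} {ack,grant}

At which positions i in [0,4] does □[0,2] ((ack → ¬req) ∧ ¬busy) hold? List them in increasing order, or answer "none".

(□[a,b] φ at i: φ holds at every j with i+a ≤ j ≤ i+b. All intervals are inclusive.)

none

Evaluate at each i in [0,4]:
  i=0: ✗ (fails at j=1)
  i=1: ✗ (fails at j=1)
  i=2: ✗ (fails at j=4)
  i=3: ✗ (fails at j=4)
  i=4: ✗ (fails at j=4)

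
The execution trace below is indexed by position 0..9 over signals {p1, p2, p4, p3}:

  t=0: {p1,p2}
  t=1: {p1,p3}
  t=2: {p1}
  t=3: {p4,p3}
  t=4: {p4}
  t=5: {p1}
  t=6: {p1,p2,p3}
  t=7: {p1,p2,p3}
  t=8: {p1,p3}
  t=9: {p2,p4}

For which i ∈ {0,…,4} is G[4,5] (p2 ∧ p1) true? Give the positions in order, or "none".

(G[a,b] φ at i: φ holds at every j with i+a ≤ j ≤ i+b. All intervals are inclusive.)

2

Evaluate at each i in [0,4]:
  i=0: ✗ (fails at j=4)
  i=1: ✗ (fails at j=5)
  i=2: ✓ (all of [6,7])
  i=3: ✗ (fails at j=8)
  i=4: ✗ (fails at j=8)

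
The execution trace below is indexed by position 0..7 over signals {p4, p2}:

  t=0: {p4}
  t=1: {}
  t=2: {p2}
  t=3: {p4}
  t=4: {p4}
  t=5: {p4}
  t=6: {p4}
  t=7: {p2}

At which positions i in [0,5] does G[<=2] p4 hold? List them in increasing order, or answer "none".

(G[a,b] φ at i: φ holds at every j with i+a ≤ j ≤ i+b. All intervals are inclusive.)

Evaluate at each i in [0,5]:
  i=0: ✗ (fails at j=1)
  i=1: ✗ (fails at j=1)
  i=2: ✗ (fails at j=2)
  i=3: ✓ (all of [3,5])
  i=4: ✓ (all of [4,6])
  i=5: ✗ (fails at j=7)

3, 4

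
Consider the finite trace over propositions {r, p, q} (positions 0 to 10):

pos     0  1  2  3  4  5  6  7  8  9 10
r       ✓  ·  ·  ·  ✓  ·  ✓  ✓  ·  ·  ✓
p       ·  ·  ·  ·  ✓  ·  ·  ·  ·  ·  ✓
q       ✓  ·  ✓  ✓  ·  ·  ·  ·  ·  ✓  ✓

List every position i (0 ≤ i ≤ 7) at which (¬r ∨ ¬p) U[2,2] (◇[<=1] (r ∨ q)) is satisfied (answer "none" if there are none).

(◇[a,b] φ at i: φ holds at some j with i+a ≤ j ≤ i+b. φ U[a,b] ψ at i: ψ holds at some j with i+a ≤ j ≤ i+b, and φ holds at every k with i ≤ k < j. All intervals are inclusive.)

0, 1, 2, 5, 6, 7

Evaluate at each i in [0,7]:
  i=0: ✓ (rhs at j=2; lhs holds on [0,1])
  i=1: ✓ (rhs at j=3; lhs holds on [1,2])
  i=2: ✓ (rhs at j=4; lhs holds on [2,3])
  i=3: ✗ (lhs fails at k=4 before rhs at j=5)
  i=4: ✗ (lhs fails at k=4 before rhs at j=6)
  i=5: ✓ (rhs at j=7; lhs holds on [5,6])
  i=6: ✓ (rhs at j=8; lhs holds on [6,7])
  i=7: ✓ (rhs at j=9; lhs holds on [7,8])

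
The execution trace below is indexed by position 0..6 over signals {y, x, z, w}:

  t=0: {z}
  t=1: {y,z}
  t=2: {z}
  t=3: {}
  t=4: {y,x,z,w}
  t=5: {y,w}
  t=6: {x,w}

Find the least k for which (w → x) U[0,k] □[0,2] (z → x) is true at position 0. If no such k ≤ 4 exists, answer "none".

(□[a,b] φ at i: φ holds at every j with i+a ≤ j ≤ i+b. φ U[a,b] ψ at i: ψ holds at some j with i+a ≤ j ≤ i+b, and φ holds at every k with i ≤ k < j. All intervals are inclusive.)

3

Need earliest j ≥ 0 with □[0,2] (z → x), and (w → x) at every k in [0,j-1].
  j=0: rhs fails.
  j=1: rhs fails.
  j=2: rhs fails.
  j=3: rhs holds; lhs holds on [0,2]. k = 3.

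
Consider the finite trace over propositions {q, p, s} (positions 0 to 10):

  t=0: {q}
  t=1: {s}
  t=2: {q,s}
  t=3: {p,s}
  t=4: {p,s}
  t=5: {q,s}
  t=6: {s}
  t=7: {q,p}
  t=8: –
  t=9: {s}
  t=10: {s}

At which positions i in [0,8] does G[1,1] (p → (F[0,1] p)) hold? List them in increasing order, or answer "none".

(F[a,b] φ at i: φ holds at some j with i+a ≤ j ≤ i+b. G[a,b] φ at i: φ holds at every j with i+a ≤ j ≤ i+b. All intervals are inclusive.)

Evaluate at each i in [0,8]:
  i=0: ✓ (all of [1,1])
  i=1: ✓ (all of [2,2])
  i=2: ✓ (all of [3,3])
  i=3: ✓ (all of [4,4])
  i=4: ✓ (all of [5,5])
  i=5: ✓ (all of [6,6])
  i=6: ✓ (all of [7,7])
  i=7: ✓ (all of [8,8])
  i=8: ✓ (all of [9,9])

0, 1, 2, 3, 4, 5, 6, 7, 8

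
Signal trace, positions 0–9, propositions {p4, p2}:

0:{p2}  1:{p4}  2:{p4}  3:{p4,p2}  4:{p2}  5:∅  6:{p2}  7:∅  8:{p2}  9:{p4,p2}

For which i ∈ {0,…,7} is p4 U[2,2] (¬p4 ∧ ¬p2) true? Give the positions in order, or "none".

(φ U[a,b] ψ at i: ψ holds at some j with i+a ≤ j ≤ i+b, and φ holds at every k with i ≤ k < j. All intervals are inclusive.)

none

Evaluate at each i in [0,7]:
  i=0: ✗ (no rhs in [2,2])
  i=1: ✗ (no rhs in [3,3])
  i=2: ✗ (no rhs in [4,4])
  i=3: ✗ (lhs fails at k=4 before rhs at j=5)
  i=4: ✗ (no rhs in [6,6])
  i=5: ✗ (lhs fails at k=5 before rhs at j=7)
  i=6: ✗ (no rhs in [8,8])
  i=7: ✗ (no rhs in [9,9])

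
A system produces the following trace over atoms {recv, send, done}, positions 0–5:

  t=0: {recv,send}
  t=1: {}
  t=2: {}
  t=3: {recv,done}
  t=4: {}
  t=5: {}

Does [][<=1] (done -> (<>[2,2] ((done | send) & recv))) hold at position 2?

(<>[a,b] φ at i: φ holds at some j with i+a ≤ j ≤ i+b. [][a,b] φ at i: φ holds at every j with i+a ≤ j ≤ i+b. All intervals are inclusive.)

False

Check (done -> (<>[2,2] ((done | send) & recv))) at every j in [2,3]:
  j=2: antecedent false → ✓
  j=3: antecedent true; consequent fails (none in [5,5]) → ✗
Fails at j=3 → formula fails.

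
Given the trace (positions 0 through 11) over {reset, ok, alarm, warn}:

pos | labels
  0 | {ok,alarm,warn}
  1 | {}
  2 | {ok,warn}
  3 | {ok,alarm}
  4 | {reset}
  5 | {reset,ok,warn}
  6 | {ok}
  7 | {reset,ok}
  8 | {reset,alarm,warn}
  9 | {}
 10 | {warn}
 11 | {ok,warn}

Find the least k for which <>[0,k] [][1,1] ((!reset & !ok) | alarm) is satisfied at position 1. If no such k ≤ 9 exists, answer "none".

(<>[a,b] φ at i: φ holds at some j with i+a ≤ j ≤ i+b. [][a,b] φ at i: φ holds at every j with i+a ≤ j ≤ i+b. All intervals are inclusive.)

1

Scan j = 1,2,… for [][1,1] ((!reset & !ok) | alarm):
  j=1: fails
  j=2: holds
First hit at j=2, so smallest k = 2-1 = 1.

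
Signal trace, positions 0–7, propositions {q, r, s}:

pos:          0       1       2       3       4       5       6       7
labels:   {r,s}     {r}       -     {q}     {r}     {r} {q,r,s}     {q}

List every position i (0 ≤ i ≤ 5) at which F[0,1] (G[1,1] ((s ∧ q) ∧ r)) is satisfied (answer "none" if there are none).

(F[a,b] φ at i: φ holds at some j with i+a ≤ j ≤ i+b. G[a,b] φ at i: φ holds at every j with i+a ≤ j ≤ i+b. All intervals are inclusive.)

4, 5

Evaluate at each i in [0,5]:
  i=0: ✗ (none in [0,1])
  i=1: ✗ (none in [1,2])
  i=2: ✗ (none in [2,3])
  i=3: ✗ (none in [3,4])
  i=4: ✓ (witness j=5)
  i=5: ✓ (witness j=5)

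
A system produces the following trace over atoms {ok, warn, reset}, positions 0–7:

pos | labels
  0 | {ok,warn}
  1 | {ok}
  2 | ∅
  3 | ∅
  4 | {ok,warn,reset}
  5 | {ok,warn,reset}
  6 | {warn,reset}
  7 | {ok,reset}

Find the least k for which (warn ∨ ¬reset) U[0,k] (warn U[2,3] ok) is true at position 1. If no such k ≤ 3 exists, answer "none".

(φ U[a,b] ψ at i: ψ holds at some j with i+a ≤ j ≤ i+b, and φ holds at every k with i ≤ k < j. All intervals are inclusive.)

Need earliest j ≥ 1 with (warn U[2,3] ok), and (warn ∨ ¬reset) at every k in [1,j-1].
  j=1: rhs fails.
  j=2: rhs fails.
  j=3: rhs fails.
  j=4: rhs holds; lhs holds on [1,3]. k = 3.

3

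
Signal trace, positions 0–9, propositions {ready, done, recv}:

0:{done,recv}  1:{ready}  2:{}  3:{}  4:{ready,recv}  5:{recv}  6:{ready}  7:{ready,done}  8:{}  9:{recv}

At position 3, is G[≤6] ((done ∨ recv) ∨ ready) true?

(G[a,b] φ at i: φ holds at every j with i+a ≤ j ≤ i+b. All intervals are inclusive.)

False

Check ((done ∨ recv) ∨ ready) at every j in [3,9]:
  j=3: false
  j=4: true
  j=5: true
  j=6: true
  j=7: true
  j=8: false
  j=9: true
Fails at j=3 → formula fails.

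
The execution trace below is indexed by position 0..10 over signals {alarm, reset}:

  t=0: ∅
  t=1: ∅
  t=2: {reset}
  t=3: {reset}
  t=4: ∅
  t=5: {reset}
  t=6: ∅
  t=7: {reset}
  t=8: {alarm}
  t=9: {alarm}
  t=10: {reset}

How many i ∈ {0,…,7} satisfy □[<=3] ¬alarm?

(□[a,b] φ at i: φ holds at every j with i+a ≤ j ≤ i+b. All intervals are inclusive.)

Evaluate at each i in [0,7]:
  i=0: ✓ (all of [0,3])
  i=1: ✓ (all of [1,4])
  i=2: ✓ (all of [2,5])
  i=3: ✓ (all of [3,6])
  i=4: ✓ (all of [4,7])
  i=5: ✗ (fails at j=8)
  i=6: ✗ (fails at j=8)
  i=7: ✗ (fails at j=8)
Positions where it holds: {0, 1, 2, 3, 4} → 5.

5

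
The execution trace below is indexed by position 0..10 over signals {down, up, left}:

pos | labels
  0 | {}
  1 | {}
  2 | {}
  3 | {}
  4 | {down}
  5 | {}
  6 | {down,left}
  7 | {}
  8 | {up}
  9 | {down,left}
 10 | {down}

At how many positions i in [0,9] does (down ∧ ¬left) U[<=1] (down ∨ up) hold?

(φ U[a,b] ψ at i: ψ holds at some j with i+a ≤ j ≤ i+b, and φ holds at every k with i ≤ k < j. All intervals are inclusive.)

Evaluate at each i in [0,9]:
  i=0: ✗ (no rhs in [0,1])
  i=1: ✗ (no rhs in [1,2])
  i=2: ✗ (no rhs in [2,3])
  i=3: ✗ (lhs fails at k=3 before rhs at j=4)
  i=4: ✓ (rhs at j=4)
  i=5: ✗ (lhs fails at k=5 before rhs at j=6)
  i=6: ✓ (rhs at j=6)
  i=7: ✗ (lhs fails at k=7 before rhs at j=8)
  i=8: ✓ (rhs at j=8)
  i=9: ✓ (rhs at j=9)
Positions where it holds: {4, 6, 8, 9} → 4.

4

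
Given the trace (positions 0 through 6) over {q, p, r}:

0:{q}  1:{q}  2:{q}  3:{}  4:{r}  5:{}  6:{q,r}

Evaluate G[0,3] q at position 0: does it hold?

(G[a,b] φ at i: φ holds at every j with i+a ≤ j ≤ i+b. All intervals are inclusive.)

Check q at every j in [0,3]:
  j=0: true
  j=1: true
  j=2: true
  j=3: false
Fails at j=3 → formula fails.

No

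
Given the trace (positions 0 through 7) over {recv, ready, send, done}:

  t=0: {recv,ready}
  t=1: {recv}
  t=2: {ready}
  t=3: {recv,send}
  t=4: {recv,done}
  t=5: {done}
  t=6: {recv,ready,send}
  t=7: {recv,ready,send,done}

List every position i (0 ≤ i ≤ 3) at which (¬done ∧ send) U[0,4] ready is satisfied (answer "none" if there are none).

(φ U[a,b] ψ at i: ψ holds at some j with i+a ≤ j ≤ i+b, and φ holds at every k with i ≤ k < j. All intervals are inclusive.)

Evaluate at each i in [0,3]:
  i=0: ✓ (rhs at j=0)
  i=1: ✗ (lhs fails at k=1 before rhs at j=2)
  i=2: ✓ (rhs at j=2)
  i=3: ✗ (lhs fails at k=4 before rhs at j=6)

0, 2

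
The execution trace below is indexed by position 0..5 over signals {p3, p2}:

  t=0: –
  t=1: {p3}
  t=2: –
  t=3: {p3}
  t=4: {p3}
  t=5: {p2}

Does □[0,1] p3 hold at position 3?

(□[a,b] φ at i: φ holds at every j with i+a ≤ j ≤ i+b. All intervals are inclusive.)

Check p3 at every j in [3,4]:
  j=3: true
  j=4: true
All positions satisfy it → formula holds.

Yes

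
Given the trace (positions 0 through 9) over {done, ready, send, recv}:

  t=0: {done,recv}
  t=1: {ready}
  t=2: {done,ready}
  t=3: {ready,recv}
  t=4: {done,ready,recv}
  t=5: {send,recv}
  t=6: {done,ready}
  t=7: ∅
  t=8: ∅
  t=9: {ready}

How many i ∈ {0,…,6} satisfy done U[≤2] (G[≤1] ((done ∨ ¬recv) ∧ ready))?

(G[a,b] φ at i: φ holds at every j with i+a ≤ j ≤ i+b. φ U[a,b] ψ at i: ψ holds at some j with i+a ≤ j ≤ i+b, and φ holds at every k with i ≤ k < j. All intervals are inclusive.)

Evaluate at each i in [0,6]:
  i=0: ✓ (rhs at j=1; lhs holds on [0,0])
  i=1: ✓ (rhs at j=1)
  i=2: ✗ (no rhs in [2,4])
  i=3: ✗ (no rhs in [3,5])
  i=4: ✗ (no rhs in [4,6])
  i=5: ✗ (no rhs in [5,7])
  i=6: ✗ (no rhs in [6,8])
Positions where it holds: {0, 1} → 2.

2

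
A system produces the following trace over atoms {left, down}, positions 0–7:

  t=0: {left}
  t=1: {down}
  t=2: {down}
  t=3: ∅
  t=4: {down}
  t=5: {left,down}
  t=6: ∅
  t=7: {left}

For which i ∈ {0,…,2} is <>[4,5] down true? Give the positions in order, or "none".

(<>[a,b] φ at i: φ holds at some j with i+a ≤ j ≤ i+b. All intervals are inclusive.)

Evaluate at each i in [0,2]:
  i=0: ✓ (witness j=4)
  i=1: ✓ (witness j=5)
  i=2: ✗ (none in [6,7])

0, 1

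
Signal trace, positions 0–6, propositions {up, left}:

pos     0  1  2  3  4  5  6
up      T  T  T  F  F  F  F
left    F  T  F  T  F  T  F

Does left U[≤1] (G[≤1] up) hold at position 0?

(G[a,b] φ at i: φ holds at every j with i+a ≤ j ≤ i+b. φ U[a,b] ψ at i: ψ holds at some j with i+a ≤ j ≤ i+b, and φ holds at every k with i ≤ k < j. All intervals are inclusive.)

True

Need some j in [0,1] with G[≤1] up, and left at every k in [0,j-1].
  j=0: G[≤1] up holds; no prefix to check → satisfied.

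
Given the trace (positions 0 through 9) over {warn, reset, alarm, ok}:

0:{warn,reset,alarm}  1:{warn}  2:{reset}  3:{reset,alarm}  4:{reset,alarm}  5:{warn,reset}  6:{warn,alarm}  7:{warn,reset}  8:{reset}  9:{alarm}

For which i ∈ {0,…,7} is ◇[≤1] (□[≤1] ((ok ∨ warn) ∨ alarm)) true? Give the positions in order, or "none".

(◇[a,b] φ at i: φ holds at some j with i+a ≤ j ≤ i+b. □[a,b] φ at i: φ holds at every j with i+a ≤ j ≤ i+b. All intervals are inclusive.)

0, 2, 3, 4, 5, 6

Evaluate at each i in [0,7]:
  i=0: ✓ (witness j=0)
  i=1: ✗ (none in [1,2])
  i=2: ✓ (witness j=3)
  i=3: ✓ (witness j=3)
  i=4: ✓ (witness j=4)
  i=5: ✓ (witness j=5)
  i=6: ✓ (witness j=6)
  i=7: ✗ (none in [7,8])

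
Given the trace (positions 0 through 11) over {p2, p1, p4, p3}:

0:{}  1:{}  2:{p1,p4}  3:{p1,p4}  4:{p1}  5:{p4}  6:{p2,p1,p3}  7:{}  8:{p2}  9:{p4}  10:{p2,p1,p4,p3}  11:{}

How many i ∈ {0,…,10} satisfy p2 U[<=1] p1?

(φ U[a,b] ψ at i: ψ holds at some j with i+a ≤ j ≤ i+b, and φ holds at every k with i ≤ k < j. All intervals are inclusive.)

Evaluate at each i in [0,10]:
  i=0: ✗ (no rhs in [0,1])
  i=1: ✗ (lhs fails at k=1 before rhs at j=2)
  i=2: ✓ (rhs at j=2)
  i=3: ✓ (rhs at j=3)
  i=4: ✓ (rhs at j=4)
  i=5: ✗ (lhs fails at k=5 before rhs at j=6)
  i=6: ✓ (rhs at j=6)
  i=7: ✗ (no rhs in [7,8])
  i=8: ✗ (no rhs in [8,9])
  i=9: ✗ (lhs fails at k=9 before rhs at j=10)
  i=10: ✓ (rhs at j=10)
Positions where it holds: {2, 3, 4, 6, 10} → 5.

5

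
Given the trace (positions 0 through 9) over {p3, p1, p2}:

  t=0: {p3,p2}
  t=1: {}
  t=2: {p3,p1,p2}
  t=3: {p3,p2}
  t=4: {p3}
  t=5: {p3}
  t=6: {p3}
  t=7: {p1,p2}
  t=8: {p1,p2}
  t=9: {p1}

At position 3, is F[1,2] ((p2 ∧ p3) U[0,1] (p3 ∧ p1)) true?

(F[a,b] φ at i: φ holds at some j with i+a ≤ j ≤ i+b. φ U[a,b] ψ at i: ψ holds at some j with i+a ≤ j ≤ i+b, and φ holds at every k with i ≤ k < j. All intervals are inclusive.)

No

Check ((p2 ∧ p3) U[0,1] (p3 ∧ p1)) at each j in [4,5]:
  j=4: fails
  j=5: fails
No position in the window satisfies it → formula fails.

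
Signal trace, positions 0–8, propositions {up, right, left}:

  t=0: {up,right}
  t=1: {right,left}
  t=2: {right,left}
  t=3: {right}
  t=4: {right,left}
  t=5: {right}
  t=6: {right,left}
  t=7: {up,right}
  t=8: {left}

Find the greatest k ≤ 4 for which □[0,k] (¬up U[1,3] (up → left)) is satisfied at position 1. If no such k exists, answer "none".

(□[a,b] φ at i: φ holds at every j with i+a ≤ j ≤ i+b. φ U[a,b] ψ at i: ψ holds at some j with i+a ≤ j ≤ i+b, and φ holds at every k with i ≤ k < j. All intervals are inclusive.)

4

(¬up U[1,3] (up → left)) must hold from j=1 onward; find where it first fails.
  j=1: holds
  j=2: holds
  j=3: holds
  j=4: holds
  j=5: holds
Holds through j=5; largest k = 4.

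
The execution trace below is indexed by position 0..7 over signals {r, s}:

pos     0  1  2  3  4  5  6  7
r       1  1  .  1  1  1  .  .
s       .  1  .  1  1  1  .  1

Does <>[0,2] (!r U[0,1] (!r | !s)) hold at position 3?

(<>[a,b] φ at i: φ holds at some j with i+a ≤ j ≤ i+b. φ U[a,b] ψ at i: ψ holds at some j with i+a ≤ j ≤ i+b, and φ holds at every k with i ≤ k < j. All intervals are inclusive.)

Does not hold

Check (!r U[0,1] (!r | !s)) at each j in [3,5]:
  j=3: fails
  j=4: fails
  j=5: fails
No position in the window satisfies it → formula fails.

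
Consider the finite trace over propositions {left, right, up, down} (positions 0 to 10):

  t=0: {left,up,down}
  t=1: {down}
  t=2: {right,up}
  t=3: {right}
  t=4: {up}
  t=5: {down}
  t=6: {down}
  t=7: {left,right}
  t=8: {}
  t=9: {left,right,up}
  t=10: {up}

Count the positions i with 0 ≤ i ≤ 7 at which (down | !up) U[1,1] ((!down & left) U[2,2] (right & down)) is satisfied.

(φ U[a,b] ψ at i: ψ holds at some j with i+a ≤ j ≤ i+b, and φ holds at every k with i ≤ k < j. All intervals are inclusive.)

Evaluate at each i in [0,7]:
  i=0: ✗ (no rhs in [1,1])
  i=1: ✗ (no rhs in [2,2])
  i=2: ✗ (no rhs in [3,3])
  i=3: ✗ (no rhs in [4,4])
  i=4: ✗ (no rhs in [5,5])
  i=5: ✗ (no rhs in [6,6])
  i=6: ✗ (no rhs in [7,7])
  i=7: ✗ (no rhs in [8,8])
Positions where it holds: {} → 0.

0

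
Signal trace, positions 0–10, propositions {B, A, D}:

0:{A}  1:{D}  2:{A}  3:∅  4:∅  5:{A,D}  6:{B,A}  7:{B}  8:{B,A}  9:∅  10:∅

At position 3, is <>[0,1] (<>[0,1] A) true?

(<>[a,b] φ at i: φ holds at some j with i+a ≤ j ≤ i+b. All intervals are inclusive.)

Check <>[0,1] A at each j in [3,4]:
  j=3: fails (none in [3,4])
  j=4: holds (witness at 5)
Found at j=4 → formula holds.

True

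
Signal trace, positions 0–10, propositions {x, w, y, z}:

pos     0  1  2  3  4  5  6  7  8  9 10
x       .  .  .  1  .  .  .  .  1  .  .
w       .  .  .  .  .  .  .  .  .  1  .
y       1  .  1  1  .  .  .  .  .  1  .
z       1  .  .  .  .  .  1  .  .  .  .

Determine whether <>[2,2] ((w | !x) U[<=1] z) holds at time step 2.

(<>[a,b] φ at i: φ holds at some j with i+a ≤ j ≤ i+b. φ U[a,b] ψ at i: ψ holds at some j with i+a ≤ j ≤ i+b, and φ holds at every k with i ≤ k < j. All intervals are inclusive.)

False

Check ((w | !x) U[<=1] z) at each j in [4,4]:
  j=4: fails
No position in the window satisfies it → formula fails.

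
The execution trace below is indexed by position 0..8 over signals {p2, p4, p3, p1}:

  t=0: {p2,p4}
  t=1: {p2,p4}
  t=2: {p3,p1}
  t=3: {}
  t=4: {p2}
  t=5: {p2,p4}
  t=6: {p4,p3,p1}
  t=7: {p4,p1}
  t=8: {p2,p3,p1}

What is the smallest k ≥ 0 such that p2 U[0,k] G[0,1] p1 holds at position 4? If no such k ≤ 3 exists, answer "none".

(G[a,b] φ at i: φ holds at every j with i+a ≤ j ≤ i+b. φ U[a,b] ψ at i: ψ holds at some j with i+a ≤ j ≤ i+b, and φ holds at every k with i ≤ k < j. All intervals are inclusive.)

2

Need earliest j ≥ 4 with G[0,1] p1, and p2 at every k in [4,j-1].
  j=4: rhs fails.
  j=5: rhs fails.
  j=6: rhs holds; lhs holds on [4,5]. k = 2.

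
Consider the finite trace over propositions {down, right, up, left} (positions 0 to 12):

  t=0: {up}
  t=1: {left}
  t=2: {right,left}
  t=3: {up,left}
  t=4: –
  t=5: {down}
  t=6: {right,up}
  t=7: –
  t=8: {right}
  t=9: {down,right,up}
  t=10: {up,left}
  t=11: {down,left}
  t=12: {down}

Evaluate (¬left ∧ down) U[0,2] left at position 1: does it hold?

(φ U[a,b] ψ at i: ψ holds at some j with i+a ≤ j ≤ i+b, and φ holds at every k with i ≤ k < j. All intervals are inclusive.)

Yes

Need some j in [1,3] with left, and (¬left ∧ down) at every k in [1,j-1].
  j=1: left holds; no prefix to check → satisfied.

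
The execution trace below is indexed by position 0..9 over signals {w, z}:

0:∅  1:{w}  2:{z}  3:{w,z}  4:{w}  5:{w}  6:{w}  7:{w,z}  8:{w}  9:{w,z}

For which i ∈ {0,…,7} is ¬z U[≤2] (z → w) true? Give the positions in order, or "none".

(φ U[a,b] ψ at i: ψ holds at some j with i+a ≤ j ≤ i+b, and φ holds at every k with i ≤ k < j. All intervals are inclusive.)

Evaluate at each i in [0,7]:
  i=0: ✓ (rhs at j=0)
  i=1: ✓ (rhs at j=1)
  i=2: ✗ (lhs fails at k=2 before rhs at j=3)
  i=3: ✓ (rhs at j=3)
  i=4: ✓ (rhs at j=4)
  i=5: ✓ (rhs at j=5)
  i=6: ✓ (rhs at j=6)
  i=7: ✓ (rhs at j=7)

0, 1, 3, 4, 5, 6, 7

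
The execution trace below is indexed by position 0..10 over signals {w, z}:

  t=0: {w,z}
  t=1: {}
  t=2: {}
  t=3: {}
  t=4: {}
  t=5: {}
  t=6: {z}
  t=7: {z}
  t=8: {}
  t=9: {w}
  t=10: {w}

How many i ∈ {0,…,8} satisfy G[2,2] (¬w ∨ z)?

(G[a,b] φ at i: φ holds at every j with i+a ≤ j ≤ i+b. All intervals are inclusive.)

7

Evaluate at each i in [0,8]:
  i=0: ✓ (all of [2,2])
  i=1: ✓ (all of [3,3])
  i=2: ✓ (all of [4,4])
  i=3: ✓ (all of [5,5])
  i=4: ✓ (all of [6,6])
  i=5: ✓ (all of [7,7])
  i=6: ✓ (all of [8,8])
  i=7: ✗ (fails at j=9)
  i=8: ✗ (fails at j=10)
Positions where it holds: {0, 1, 2, 3, 4, 5, 6} → 7.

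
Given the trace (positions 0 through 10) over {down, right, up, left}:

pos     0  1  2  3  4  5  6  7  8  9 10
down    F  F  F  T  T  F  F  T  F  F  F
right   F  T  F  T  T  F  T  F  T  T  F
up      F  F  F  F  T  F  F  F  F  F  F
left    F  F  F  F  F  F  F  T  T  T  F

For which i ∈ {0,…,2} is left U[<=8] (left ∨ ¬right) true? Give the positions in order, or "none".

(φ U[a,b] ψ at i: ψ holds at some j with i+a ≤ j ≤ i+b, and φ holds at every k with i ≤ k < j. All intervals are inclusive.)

Evaluate at each i in [0,2]:
  i=0: ✓ (rhs at j=0)
  i=1: ✗ (lhs fails at k=1 before rhs at j=2)
  i=2: ✓ (rhs at j=2)

0, 2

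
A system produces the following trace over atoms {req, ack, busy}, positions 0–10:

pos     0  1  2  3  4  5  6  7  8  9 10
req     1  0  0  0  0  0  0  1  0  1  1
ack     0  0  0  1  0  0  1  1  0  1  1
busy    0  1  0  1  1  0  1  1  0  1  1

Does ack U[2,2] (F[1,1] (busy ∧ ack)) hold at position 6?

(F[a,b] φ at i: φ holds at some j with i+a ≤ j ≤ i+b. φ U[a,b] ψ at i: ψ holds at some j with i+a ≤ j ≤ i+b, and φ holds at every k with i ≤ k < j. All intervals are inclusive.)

Yes

Need some j in [8,8] with F[1,1] (busy ∧ ack), and ack at every k in [6,j-1].
  j=8: F[1,1] (busy ∧ ack) holds; ack holds at every k in [6,7] → satisfied.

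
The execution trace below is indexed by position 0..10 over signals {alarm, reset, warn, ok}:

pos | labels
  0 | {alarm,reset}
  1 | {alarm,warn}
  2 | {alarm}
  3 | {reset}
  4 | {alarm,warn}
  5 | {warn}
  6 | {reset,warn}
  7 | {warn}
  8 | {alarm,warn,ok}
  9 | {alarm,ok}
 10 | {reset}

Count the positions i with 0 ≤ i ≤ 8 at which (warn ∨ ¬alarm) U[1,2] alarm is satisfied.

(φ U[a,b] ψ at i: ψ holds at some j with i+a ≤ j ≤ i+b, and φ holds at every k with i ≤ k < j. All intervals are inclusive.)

5

Evaluate at each i in [0,8]:
  i=0: ✗ (lhs fails at k=0 before rhs at j=1)
  i=1: ✓ (rhs at j=2; lhs holds on [1,1])
  i=2: ✗ (lhs fails at k=2 before rhs at j=4)
  i=3: ✓ (rhs at j=4; lhs holds on [3,3])
  i=4: ✗ (no rhs in [5,6])
  i=5: ✗ (no rhs in [6,7])
  i=6: ✓ (rhs at j=8; lhs holds on [6,7])
  i=7: ✓ (rhs at j=8; lhs holds on [7,7])
  i=8: ✓ (rhs at j=9; lhs holds on [8,8])
Positions where it holds: {1, 3, 6, 7, 8} → 5.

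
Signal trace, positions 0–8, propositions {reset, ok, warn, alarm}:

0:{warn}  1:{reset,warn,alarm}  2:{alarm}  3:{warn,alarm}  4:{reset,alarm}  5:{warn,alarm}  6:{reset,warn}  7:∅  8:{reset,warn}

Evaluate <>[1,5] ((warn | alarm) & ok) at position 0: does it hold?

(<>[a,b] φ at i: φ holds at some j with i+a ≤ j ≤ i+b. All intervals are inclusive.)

False

Check ((warn | alarm) & ok) at each j in [1,5]:
  j=1: false
  j=2: false
  j=3: false
  j=4: false
  j=5: false
No position in the window satisfies it → formula fails.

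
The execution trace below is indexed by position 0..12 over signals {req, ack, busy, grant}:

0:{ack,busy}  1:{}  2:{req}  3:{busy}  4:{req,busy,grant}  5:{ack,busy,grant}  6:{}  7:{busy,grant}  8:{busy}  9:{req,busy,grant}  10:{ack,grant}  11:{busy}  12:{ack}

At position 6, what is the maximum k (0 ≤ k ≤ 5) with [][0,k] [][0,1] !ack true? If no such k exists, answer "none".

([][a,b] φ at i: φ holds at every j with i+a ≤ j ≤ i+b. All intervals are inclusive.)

2

[][0,1] !ack must hold from j=6 onward; find where it first fails.
  j=6: holds
  j=7: holds
  j=8: holds
  j=9: fails
Holds on [6,8], so largest k = 2.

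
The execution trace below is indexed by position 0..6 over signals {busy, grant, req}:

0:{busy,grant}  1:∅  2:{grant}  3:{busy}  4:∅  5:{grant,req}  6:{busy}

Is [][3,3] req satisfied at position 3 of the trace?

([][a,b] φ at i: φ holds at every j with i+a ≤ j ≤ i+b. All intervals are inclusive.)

False

Check req at every j in [6,6]:
  j=6: false
Fails at j=6 → formula fails.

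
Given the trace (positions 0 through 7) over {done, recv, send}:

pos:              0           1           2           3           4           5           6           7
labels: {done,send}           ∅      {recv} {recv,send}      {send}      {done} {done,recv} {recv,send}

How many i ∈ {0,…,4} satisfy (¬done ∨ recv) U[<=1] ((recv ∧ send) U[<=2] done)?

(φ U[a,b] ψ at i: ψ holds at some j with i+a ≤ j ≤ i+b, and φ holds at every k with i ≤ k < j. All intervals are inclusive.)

Evaluate at each i in [0,4]:
  i=0: ✓ (rhs at j=0)
  i=1: ✗ (no rhs in [1,2])
  i=2: ✗ (no rhs in [2,3])
  i=3: ✗ (no rhs in [3,4])
  i=4: ✓ (rhs at j=5; lhs holds on [4,4])
Positions where it holds: {0, 4} → 2.

2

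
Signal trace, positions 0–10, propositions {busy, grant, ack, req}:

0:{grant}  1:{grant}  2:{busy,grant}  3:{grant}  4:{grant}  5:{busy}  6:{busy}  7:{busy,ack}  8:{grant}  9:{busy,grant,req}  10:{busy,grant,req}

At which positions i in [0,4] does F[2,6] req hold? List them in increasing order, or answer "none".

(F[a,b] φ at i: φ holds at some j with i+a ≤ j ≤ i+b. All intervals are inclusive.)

Evaluate at each i in [0,4]:
  i=0: ✗ (none in [2,6])
  i=1: ✗ (none in [3,7])
  i=2: ✗ (none in [4,8])
  i=3: ✓ (witness j=9)
  i=4: ✓ (witness j=9)

3, 4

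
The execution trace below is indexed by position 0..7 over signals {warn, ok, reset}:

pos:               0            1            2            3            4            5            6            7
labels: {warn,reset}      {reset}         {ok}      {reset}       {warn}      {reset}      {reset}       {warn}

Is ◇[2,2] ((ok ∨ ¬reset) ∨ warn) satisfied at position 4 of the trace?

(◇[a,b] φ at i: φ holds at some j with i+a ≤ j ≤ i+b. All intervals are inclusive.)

Check ((ok ∨ ¬reset) ∨ warn) at each j in [6,6]:
  j=6: false
No position in the window satisfies it → formula fails.

Does not hold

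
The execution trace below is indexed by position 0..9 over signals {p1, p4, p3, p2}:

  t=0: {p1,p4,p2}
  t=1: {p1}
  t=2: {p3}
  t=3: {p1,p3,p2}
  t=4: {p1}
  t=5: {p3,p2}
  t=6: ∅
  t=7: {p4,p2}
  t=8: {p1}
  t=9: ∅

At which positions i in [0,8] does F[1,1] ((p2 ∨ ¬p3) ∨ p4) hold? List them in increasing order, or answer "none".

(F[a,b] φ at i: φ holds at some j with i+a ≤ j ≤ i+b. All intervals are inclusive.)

Evaluate at each i in [0,8]:
  i=0: ✓ (witness j=1)
  i=1: ✗ (none in [2,2])
  i=2: ✓ (witness j=3)
  i=3: ✓ (witness j=4)
  i=4: ✓ (witness j=5)
  i=5: ✓ (witness j=6)
  i=6: ✓ (witness j=7)
  i=7: ✓ (witness j=8)
  i=8: ✓ (witness j=9)

0, 2, 3, 4, 5, 6, 7, 8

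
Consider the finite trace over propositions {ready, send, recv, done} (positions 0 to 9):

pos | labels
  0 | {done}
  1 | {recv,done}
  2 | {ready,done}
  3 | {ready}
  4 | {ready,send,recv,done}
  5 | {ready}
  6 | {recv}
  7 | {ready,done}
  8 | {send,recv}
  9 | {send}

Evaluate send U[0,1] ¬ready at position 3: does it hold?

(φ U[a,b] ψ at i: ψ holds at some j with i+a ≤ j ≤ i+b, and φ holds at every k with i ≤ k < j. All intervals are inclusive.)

Need some j in [3,4] with ¬ready, and send at every k in [3,j-1].
  j=3: ¬ready false.
  j=4: ¬ready false.
No j in the window works → until fails.

Does not hold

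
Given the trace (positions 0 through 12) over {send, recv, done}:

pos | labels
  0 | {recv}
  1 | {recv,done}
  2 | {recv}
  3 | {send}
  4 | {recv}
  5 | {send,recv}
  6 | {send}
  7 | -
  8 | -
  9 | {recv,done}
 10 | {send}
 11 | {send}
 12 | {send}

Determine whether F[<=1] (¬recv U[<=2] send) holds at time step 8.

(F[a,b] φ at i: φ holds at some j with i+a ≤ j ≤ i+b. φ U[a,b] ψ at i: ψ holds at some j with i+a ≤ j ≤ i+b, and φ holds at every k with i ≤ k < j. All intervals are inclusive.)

Check (¬recv U[<=2] send) at each j in [8,9]:
  j=8: fails
  j=9: fails
No position in the window satisfies it → formula fails.

No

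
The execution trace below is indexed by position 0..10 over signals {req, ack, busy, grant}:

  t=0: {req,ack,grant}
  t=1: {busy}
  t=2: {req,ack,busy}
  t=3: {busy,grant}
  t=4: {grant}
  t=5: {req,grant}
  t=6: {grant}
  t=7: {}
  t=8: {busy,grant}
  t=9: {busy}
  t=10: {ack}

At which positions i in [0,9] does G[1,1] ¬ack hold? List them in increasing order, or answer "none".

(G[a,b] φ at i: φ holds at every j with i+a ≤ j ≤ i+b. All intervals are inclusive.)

0, 2, 3, 4, 5, 6, 7, 8

Evaluate at each i in [0,9]:
  i=0: ✓ (all of [1,1])
  i=1: ✗ (fails at j=2)
  i=2: ✓ (all of [3,3])
  i=3: ✓ (all of [4,4])
  i=4: ✓ (all of [5,5])
  i=5: ✓ (all of [6,6])
  i=6: ✓ (all of [7,7])
  i=7: ✓ (all of [8,8])
  i=8: ✓ (all of [9,9])
  i=9: ✗ (fails at j=10)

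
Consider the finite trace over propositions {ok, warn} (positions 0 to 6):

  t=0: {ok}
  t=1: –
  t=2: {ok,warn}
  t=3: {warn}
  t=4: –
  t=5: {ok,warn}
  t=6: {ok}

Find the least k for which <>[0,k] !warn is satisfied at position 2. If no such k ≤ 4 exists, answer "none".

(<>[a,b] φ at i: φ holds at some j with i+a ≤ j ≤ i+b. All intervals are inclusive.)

Scan j = 2,3,… for !warn:
  j=2: fails
  j=3: fails
  j=4: holds
First hit at j=4, so smallest k = 4-2 = 2.

2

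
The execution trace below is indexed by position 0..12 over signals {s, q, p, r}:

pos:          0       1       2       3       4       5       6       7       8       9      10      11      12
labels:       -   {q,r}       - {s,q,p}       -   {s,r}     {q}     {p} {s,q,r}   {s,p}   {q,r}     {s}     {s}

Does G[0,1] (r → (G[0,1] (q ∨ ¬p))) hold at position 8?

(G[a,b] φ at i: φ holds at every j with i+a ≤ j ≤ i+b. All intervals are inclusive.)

Check (r → (G[0,1] (q ∨ ¬p))) at every j in [8,9]:
  j=8: antecedent true; consequent fails at 9 → ✗
  j=9: antecedent false → ✓
Fails at j=8 → formula fails.

Does not hold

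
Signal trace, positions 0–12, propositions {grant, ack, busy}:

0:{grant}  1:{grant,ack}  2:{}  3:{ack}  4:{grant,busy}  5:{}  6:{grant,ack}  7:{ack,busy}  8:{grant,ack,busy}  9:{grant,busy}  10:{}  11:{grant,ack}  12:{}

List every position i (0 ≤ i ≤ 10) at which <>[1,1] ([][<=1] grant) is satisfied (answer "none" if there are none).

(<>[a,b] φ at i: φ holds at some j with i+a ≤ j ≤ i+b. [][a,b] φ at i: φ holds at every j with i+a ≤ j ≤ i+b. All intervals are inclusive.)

7

Evaluate at each i in [0,10]:
  i=0: ✗ (none in [1,1])
  i=1: ✗ (none in [2,2])
  i=2: ✗ (none in [3,3])
  i=3: ✗ (none in [4,4])
  i=4: ✗ (none in [5,5])
  i=5: ✗ (none in [6,6])
  i=6: ✗ (none in [7,7])
  i=7: ✓ (witness j=8)
  i=8: ✗ (none in [9,9])
  i=9: ✗ (none in [10,10])
  i=10: ✗ (none in [11,11])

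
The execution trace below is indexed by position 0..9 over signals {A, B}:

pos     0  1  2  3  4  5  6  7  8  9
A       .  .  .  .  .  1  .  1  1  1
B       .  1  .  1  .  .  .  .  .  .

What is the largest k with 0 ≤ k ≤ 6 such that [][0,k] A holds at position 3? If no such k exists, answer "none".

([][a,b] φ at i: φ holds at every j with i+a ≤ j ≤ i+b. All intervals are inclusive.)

none

A must hold from j=3 onward; find where it first fails.
  j=3: fails → no k works.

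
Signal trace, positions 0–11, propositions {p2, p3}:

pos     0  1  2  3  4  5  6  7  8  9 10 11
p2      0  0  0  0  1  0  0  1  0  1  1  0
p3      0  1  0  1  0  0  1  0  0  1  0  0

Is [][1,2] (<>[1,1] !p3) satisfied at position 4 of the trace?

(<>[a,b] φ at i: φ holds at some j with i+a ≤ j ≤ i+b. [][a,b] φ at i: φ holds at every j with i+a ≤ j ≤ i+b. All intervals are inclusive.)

No

Check <>[1,1] !p3 at every j in [5,6]:
  j=5: fails (none in [6,6])
  j=6: holds (witness at 7)
Fails at j=5 → formula fails.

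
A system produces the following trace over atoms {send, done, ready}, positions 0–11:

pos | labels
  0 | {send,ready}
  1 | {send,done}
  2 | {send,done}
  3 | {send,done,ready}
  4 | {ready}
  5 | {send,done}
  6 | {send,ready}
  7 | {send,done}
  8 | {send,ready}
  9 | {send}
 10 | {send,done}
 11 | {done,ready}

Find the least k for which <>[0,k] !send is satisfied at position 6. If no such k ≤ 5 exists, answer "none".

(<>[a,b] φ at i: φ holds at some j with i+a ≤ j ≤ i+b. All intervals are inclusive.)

5

Scan j = 6,7,… for !send:
  j=6: fails
  j=7: fails
  j=8: fails
  j=9: fails
  j=10: fails
  j=11: holds
First hit at j=11, so smallest k = 11-6 = 5.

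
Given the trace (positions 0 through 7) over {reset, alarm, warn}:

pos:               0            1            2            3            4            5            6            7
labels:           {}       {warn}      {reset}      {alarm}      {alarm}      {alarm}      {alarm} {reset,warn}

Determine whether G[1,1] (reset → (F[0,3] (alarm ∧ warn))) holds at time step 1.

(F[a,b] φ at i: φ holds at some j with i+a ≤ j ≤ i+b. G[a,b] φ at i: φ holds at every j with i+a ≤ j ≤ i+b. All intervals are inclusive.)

No

Check (reset → (F[0,3] (alarm ∧ warn))) at every j in [2,2]:
  j=2: antecedent true; consequent fails (none in [2,5]) → ✗
Fails at j=2 → formula fails.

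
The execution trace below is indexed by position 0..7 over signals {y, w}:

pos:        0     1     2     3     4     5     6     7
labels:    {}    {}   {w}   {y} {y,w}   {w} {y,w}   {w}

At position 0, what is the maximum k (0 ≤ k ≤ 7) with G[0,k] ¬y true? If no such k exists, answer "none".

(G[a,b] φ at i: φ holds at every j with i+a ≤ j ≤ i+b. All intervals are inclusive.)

¬y must hold from j=0 onward; find where it first fails.
  j=0: holds
  j=1: holds
  j=2: holds
  j=3: fails
Holds on [0,2], so largest k = 2.

2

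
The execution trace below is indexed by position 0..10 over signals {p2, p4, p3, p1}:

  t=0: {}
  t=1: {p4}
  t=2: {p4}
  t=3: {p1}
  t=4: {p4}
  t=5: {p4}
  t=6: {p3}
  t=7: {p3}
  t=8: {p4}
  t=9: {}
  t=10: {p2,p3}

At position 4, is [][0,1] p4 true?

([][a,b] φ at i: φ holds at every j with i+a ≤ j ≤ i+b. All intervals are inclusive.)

Check p4 at every j in [4,5]:
  j=4: true
  j=5: true
All positions satisfy it → formula holds.

True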